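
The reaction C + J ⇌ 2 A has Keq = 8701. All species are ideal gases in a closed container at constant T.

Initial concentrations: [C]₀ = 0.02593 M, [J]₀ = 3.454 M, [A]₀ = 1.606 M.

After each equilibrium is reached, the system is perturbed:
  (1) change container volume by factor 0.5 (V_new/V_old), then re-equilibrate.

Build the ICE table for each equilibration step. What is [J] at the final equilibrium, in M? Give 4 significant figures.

Q₀ = 28.8 vs Keq = 8701 ⇒ Q<K, forward
Step 1:
                  C         J         A
  init      0.02593     3.454     1.606
  Δ        -0.02584  -0.02584   0.05168
  eq      9.2123e-05     3.428     1.658
  solve Keq expr → x = 0.02584; check Q = 8701
Then change container volume by factor 0.5 (V_new/V_old).
Step 2:
                  C         J         A
  init    1.8425e-04     6.856     3.315
  Δ               0         0         0
  eq      1.8425e-04     6.856     3.315
  solve Keq expr → x = 0; check Q = 8701

[J]_eq = 6.856 M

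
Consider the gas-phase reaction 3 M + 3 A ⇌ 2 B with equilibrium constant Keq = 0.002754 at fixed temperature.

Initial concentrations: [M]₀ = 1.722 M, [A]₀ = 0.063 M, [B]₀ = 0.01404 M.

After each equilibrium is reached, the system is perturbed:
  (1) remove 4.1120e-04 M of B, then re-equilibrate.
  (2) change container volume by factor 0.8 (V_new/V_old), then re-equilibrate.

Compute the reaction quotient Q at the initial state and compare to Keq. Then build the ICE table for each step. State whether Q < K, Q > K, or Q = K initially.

Q₀ = 0.1544; Q > K (proceeds reverse)

Q₀ = 0.1544 vs Keq = 0.002754 ⇒ Q>K, reverse
Step 1:
                   M          A          B
  I            1.722      0.063    0.01404
  C          0.01698    0.01698   -0.01132
  E            1.739    0.07998   0.002722
  solve Keq expr → x = -0.005659; check Q = 0.002754
Then remove 4.1120e-04 M of B.
Step 2:
                   M          A          B
  I            1.739    0.07998   0.002311
  C       -5.7115e-04 -5.7115e-04 3.8077e-04
  E            1.738    0.07941   0.002691
  solve Keq expr → x = 1.9038e-04; check Q = 0.002754
Then change container volume by factor 0.8 (V_new/V_old).
Step 3:
                   M          A          B
  I            2.173    0.09926   0.003364
  C        -0.002526  -0.002526   0.001684
  E             2.17    0.09673   0.005049
  solve Keq expr → x = 8.4210e-04; check Q = 0.002754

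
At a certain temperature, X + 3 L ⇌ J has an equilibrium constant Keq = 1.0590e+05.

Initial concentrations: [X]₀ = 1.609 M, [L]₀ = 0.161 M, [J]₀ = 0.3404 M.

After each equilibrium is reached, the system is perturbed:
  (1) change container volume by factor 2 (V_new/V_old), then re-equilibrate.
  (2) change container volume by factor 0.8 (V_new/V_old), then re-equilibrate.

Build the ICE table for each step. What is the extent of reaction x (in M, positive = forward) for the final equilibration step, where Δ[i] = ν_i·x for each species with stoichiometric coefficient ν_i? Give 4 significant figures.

x = 0.001096 M

Q₀ = 50.69 vs Keq = 1.0590e+05 ⇒ Q<K, forward
Step 1:
                  X         L         J
  Initial     1.609     0.161    0.3404
  Change   -0.04923   -0.1477   0.04923
  Equil        1.56   0.01331    0.3896
  solve Keq expr → x = 0.04923; check Q = 1.0590e+05
Then change container volume by factor 2 (V_new/V_old).
Step 2:
                  X         L         J
  Initial    0.7799  0.006656    0.1948
  Change   0.002198  0.006593 -0.002198
  Equil      0.7821   0.01325    0.1926
  solve Keq expr → x = -0.002198; check Q = 1.0590e+05
Then change container volume by factor 0.8 (V_new/V_old).
Step 3:
                  X         L         J
  Initial    0.9776   0.01656    0.2408
  Change  -0.001096 -0.003287  0.001096
  Equil      0.9765   0.01327    0.2419
  solve Keq expr → x = 0.001096; check Q = 1.0590e+05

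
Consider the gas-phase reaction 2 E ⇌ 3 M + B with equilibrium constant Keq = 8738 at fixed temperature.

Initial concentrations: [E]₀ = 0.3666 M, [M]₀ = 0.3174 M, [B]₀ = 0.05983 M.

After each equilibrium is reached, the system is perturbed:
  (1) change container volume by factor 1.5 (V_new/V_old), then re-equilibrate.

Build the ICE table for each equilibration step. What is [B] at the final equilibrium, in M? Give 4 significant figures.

Q₀ = 0.01423 vs Keq = 8738 ⇒ Q<K, forward
Step 1:
                    E           M           B
  I            0.3666      0.3174     0.05983
  C           -0.3624      0.5436      0.1812
  E          0.004196       0.861       0.241
  solve Keq expr → x = 0.1812; check Q = 8738
Then change container volume by factor 1.5 (V_new/V_old).
Step 2:
                    E           M           B
  I          0.002797       0.574      0.1607
  C       -9.2302e-04    0.001385  4.6151e-04
  E          0.001874      0.5754      0.1611
  solve Keq expr → x = 4.6151e-04; check Q = 8738

[B]_eq = 0.1611 M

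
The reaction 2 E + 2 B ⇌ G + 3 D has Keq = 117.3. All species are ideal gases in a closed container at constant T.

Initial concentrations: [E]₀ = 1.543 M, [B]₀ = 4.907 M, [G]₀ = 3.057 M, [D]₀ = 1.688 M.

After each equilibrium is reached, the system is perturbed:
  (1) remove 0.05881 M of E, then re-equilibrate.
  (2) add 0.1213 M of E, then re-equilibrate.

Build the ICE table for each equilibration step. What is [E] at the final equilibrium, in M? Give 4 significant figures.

Q₀ = 0.2565 vs Keq = 117.3 ⇒ Q<K, forward
Step 1:
                    E           B           G           D
  Initial       1.543       4.907       3.057       1.688
  Change       -1.225      -1.225      0.6125       1.838
  Equil         0.318       3.682        3.67       3.526
  solve Keq expr → x = 0.6125; check Q = 117.3
Then remove 0.05881 M of E.
Step 2:
                    E           B           G           D
  Initial      0.2592       3.682        3.67       3.526
  Change      0.04504     0.04504    -0.02252    -0.06756
  Equil        0.3042       3.727       3.647       3.458
  solve Keq expr → x = -0.02252; check Q = 117.3
Then add 0.1213 M of E.
Step 3:
                    E           B           G           D
  Initial      0.4255       3.727       3.647       3.458
  Change      -0.0925     -0.0925     0.04625      0.1388
  Equil         0.333       3.635       3.693       3.597
  solve Keq expr → x = 0.04625; check Q = 117.3

[E]_eq = 0.333 M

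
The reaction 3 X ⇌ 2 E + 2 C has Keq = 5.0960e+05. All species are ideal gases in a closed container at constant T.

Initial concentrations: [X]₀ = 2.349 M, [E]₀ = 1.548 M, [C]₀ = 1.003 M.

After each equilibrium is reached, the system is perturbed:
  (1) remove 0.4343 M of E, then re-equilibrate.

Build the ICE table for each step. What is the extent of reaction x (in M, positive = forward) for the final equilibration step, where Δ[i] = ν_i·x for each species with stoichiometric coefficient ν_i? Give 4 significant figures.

x = 0.001559 M

Q₀ = 0.186 vs Keq = 5.0960e+05 ⇒ Q<K, forward
Step 1:
                  X         E         C
  Initial     2.349     1.548     1.003
  Change       -2.3     1.533     1.533
  Equil      0.0493     3.081     2.536
  solve Keq expr → x = 0.7666; check Q = 5.0960e+05
Then remove 0.4343 M of E.
Step 2:
                  X         E         C
  Initial    0.0493     2.647     2.536
  Change  -0.004677  0.003118  0.003118
  Equil     0.04462      2.65     2.539
  solve Keq expr → x = 0.001559; check Q = 5.0960e+05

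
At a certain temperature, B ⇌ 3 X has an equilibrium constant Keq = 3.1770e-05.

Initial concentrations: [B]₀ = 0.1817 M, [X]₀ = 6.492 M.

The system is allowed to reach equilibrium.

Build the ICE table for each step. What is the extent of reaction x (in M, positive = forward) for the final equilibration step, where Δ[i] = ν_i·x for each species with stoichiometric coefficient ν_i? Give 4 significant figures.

Q₀ = 1506 vs Keq = 3.1770e-05 ⇒ Q>K, reverse
Step 1:
                   B          X
  init        0.1817      6.492
  Δ             2.15      -6.45
  eq           2.332      0.042
  solve Keq expr → x = -2.15; check Q = 3.1770e-05

x = -2.15 M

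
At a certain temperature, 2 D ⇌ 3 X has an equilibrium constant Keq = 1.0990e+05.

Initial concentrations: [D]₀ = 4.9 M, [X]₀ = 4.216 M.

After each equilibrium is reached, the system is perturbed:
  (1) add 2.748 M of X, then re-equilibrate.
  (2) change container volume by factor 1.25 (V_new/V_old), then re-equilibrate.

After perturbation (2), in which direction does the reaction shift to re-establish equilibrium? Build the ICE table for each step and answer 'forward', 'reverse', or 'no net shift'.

Q₀ = 3.121 vs Keq = 1.0990e+05 ⇒ Q<K, forward
Step 1:
                    D           X
  I               4.9       4.216
  C            -4.784       7.176
  E             0.116       11.39
  solve Keq expr → x = 2.392; check Q = 1.0990e+05
Then add 2.748 M of X.
Step 2:
                    D           X
  I             0.116       14.14
  C            0.0433    -0.06495
  E            0.1593       14.08
  solve Keq expr → x = -0.02165; check Q = 1.0990e+05
Then change container volume by factor 1.25 (V_new/V_old).
Step 3:
                    D           X
  I            0.1274       11.26
  C          -0.01315     0.01973
  E            0.1143       11.28
  solve Keq expr → x = 0.006577; check Q = 1.0990e+05

Direction: forward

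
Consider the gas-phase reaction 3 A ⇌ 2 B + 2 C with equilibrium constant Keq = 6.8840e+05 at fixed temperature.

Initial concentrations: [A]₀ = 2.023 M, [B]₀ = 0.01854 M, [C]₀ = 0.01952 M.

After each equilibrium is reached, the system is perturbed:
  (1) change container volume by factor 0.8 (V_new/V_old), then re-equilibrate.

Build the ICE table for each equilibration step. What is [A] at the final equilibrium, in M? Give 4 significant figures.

[A]_eq = 0.02288 M

Q₀ = 1.5819e-08 vs Keq = 6.8840e+05 ⇒ Q<K, forward
Step 1:
                  A         B         C
  Initial     2.023   0.01854   0.01952
  Change     -2.006     1.337     1.337
  Equil       0.017     1.356     1.357
  solve Keq expr → x = 0.6687; check Q = 6.8840e+05
Then change container volume by factor 0.8 (V_new/V_old).
Step 2:
                  A         B         C
  Initial   0.02126     1.695     1.696
  Change   0.001622 -0.001081 -0.001081
  Equil     0.02288     1.694     1.695
  solve Keq expr → x = -5.4060e-04; check Q = 6.8840e+05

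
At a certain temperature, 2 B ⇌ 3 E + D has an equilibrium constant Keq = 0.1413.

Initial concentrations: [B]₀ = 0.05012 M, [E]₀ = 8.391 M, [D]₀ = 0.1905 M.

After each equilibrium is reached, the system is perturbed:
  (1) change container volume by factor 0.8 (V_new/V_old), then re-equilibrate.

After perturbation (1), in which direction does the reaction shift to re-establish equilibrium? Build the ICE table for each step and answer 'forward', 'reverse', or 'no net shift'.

Direction: reverse

Q₀ = 4.4804e+04 vs Keq = 0.1413 ⇒ Q>K, reverse
Step 1:
                  B         E         D
  init      0.05012     8.391    0.1905
  Δ          0.3809   -0.5713   -0.1904
  eq          0.431      7.82 5.4898e-05
  solve Keq expr → x = -0.1904; check Q = 0.1413
Then change container volume by factor 0.8 (V_new/V_old).
Step 2:
                  B         E         D
  init       0.5388     9.775 6.8622e-05
  Δ       4.9390e-05 -7.4085e-05 -2.4695e-05
  eq         0.5388     9.775 4.3927e-05
  solve Keq expr → x = -2.4695e-05; check Q = 0.1413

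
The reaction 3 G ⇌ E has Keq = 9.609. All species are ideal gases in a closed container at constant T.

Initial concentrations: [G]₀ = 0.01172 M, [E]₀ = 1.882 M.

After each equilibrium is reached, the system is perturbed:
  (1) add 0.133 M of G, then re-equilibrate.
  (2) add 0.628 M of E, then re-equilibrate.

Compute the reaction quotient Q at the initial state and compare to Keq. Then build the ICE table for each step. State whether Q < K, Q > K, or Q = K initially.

Q₀ = 1.1691e+06 vs Keq = 9.609 ⇒ Q>K, reverse
Step 1:
                   G          E
  init       0.01172      1.882
  Δ           0.5495    -0.1832
  eq          0.5613      1.699
  solve Keq expr → x = -0.1832; check Q = 9.609
Then add 0.133 M of G.
Step 2:
                   G          E
  init        0.6943      1.699
  Δ          -0.1283    0.04278
  eq          0.5659      1.742
  solve Keq expr → x = 0.04278; check Q = 9.609
Then add 0.628 M of E.
Step 3:
                   G          E
  init        0.5659       2.37
  Δ          0.05942   -0.01981
  eq          0.6253       2.35
  solve Keq expr → x = -0.01981; check Q = 9.609

Q₀ = 1.1691e+06; Q > K (proceeds reverse)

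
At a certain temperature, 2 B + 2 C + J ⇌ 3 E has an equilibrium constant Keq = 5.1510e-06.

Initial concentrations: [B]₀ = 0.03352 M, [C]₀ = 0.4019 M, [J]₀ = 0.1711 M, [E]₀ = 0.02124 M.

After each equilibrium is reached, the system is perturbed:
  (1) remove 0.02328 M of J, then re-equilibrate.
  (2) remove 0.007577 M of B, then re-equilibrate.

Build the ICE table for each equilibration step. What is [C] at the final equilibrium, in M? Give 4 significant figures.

[C]_eq = 0.4157 M

Q₀ = 0.3086 vs Keq = 5.1510e-06 ⇒ Q>K, reverse
Step 1:
                  B         C         J         E
  Initial   0.03352    0.4019    0.1711   0.02124
  Change    0.01369   0.01369  0.006844  -0.02053
  Equil     0.04721    0.4156    0.1779 7.0662e-04
  solve Keq expr → x = -0.006844; check Q = 5.1510e-06
Then remove 0.02328 M of J.
Step 2:
                  B         C         J         E
  Initial   0.04721    0.4156    0.1547 7.0662e-04
  Change  2.1349e-05 2.1349e-05 1.0675e-05 -3.2024e-05
  Equil     0.04723    0.4156    0.1547 6.7459e-04
  solve Keq expr → x = -1.0675e-05; check Q = 5.1510e-06
Then remove 0.007577 M of B.
Step 3:
                  B         C         J         E
  Initial   0.03965    0.4156    0.1547 6.7459e-04
  Change  4.9103e-05 4.9103e-05 2.4552e-05 -7.3655e-05
  Equil      0.0397    0.4157    0.1547 6.0094e-04
  solve Keq expr → x = -2.4552e-05; check Q = 5.1510e-06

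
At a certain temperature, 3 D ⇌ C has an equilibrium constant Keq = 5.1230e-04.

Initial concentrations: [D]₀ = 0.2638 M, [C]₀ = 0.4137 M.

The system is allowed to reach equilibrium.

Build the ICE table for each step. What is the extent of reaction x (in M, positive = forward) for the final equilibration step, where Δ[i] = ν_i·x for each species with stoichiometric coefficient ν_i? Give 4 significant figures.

x = -0.412 M

Q₀ = 22.54 vs Keq = 5.1230e-04 ⇒ Q>K, reverse
Step 1:
                   D          C
  Initial     0.2638     0.4137
  Change       1.236     -0.412
  Equil          1.5   0.001728
  solve Keq expr → x = -0.412; check Q = 5.1230e-04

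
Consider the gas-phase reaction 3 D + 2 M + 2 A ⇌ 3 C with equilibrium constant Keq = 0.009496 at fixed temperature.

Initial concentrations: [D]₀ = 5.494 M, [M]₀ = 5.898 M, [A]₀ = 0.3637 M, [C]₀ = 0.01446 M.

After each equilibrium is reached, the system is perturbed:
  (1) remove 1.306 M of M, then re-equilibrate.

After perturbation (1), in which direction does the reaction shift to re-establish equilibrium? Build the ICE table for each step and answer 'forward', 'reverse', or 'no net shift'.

Q₀ = 3.9623e-09 vs Keq = 0.009496 ⇒ Q<K, forward
Step 1:
                    D           M           A           C
  Initial       5.494       5.898      0.3637     0.01446
  Change      -0.4646     -0.3097     -0.3097      0.4646
  Equil         5.029       5.588     0.05398       0.479
  solve Keq expr → x = 0.1549; check Q = 0.009496
Then remove 1.306 M of M.
Step 2:
                    D           M           A           C
  Initial       5.029       4.282     0.05398       0.479
  Change      0.01799     0.01199     0.01199    -0.01799
  Equil         5.047       4.294     0.06597      0.4611
  solve Keq expr → x = -0.005996; check Q = 0.009496

Direction: reverse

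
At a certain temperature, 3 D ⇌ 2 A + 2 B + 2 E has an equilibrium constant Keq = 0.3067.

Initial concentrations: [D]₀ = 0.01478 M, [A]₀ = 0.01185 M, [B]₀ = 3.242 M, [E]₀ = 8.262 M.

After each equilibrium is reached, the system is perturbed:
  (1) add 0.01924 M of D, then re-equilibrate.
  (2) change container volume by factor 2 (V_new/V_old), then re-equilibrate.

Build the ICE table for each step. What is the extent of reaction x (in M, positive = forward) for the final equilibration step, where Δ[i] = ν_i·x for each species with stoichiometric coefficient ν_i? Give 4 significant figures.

x = 1.0754e-04 M

Q₀ = 3.1204e+04 vs Keq = 0.3067 ⇒ Q>K, reverse
Step 1:
                   D          A          B          E
  init       0.01478    0.01185      3.242      8.262
  Δ          0.01759   -0.01173   -0.01173   -0.01173
  eq         0.03237 1.2104e-04       3.23       8.25
  solve Keq expr → x = -0.005864; check Q = 0.3067
Then add 0.01924 M of D.
Step 2:
                   D          A          B          E
  init       0.05161 1.2104e-04       3.23       8.25
  Δ       -1.8199e-04 1.2132e-04 1.2132e-04 1.2132e-04
  eq         0.05143 2.4237e-04       3.23       8.25
  solve Keq expr → x = 6.0662e-05; check Q = 0.3067
Then change container volume by factor 2 (V_new/V_old).
Step 3:
                   D          A          B          E
  init       0.02572 1.2118e-04      1.615      4.125
  Δ       -3.2262e-04 2.1508e-04 2.1508e-04 2.1508e-04
  eq         0.02539 3.3626e-04      1.615      4.125
  solve Keq expr → x = 1.0754e-04; check Q = 0.3067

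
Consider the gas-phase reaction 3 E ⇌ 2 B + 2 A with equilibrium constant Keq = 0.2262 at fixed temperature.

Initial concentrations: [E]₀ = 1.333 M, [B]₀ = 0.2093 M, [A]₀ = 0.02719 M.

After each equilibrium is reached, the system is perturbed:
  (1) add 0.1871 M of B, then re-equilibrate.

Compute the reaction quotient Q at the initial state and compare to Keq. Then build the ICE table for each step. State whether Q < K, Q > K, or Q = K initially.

Q₀ = 1.3673e-05; Q < K (proceeds forward)

Q₀ = 1.3673e-05 vs Keq = 0.2262 ⇒ Q<K, forward
Step 1:
                   E          B          A
  init         1.333     0.2093    0.02719
  Δ          -0.6292     0.4195     0.4195
  eq          0.7038     0.6288     0.4466
  solve Keq expr → x = 0.2097; check Q = 0.2262
Then add 0.1871 M of B.
Step 2:
                   E          B          A
  init        0.7038     0.8159     0.4466
  Δ          0.05859   -0.03906   -0.03906
  eq          0.7624     0.7768     0.4076
  solve Keq expr → x = -0.01953; check Q = 0.2262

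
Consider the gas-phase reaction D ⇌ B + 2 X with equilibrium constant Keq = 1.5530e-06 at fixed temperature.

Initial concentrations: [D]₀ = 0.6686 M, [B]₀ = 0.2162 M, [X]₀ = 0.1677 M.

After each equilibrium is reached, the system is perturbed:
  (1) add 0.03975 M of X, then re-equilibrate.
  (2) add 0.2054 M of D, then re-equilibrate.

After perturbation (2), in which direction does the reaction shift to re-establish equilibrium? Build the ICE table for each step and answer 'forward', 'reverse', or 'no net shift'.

Direction: forward

Q₀ = 0.009094 vs Keq = 1.5530e-06 ⇒ Q>K, reverse
Step 1:
                   D          B          X
  I           0.6686     0.2162     0.1677
  C          0.08237   -0.08237    -0.1647
  E            0.751     0.1338   0.002952
  solve Keq expr → x = -0.08237; check Q = 1.5530e-06
Then add 0.03975 M of X.
Step 2:
                   D          B          X
  I            0.751     0.1338     0.0427
  C          0.01973   -0.01973   -0.03946
  E           0.7707     0.1141   0.003239
  solve Keq expr → x = -0.01973; check Q = 1.5530e-06
Then add 0.2054 M of D.
Step 3:
                   D          B          X
  I           0.9761     0.1141   0.003239
  C       -2.0127e-04 2.0127e-04 4.0255e-04
  E           0.9759     0.1143   0.003641
  solve Keq expr → x = 2.0127e-04; check Q = 1.5530e-06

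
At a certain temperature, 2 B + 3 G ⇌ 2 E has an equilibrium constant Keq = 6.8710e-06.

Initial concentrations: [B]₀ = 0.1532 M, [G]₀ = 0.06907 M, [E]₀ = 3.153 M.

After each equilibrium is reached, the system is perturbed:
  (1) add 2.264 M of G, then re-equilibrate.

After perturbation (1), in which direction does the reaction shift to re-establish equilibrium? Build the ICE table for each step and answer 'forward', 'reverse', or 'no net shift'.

Direction: forward

Q₀ = 1.2855e+06 vs Keq = 6.8710e-06 ⇒ Q>K, reverse
Step 1:
                    B           G           E
  I            0.1532     0.06907       3.153
  C             3.068       4.602      -3.068
  E             3.221       4.671     0.08523
  solve Keq expr → x = -1.534; check Q = 6.8710e-06
Then add 2.264 M of G.
Step 2:
                    B           G           E
  I             3.221       6.935     0.08523
  C          -0.06288    -0.09431     0.06288
  E             3.158        6.84      0.1481
  solve Keq expr → x = 0.03144; check Q = 6.8710e-06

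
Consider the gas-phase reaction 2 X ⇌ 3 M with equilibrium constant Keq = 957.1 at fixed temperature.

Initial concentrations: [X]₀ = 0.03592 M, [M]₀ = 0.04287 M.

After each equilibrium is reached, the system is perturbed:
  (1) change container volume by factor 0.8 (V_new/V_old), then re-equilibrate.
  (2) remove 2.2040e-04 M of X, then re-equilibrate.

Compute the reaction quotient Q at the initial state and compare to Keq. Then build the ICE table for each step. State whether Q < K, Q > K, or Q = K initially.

Q₀ = 0.06106; Q < K (proceeds forward)

Q₀ = 0.06106 vs Keq = 957.1 ⇒ Q<K, forward
Step 1:
                   X          M
  Initial    0.03592    0.04287
  Change    -0.03497    0.05245
  Equil   9.5130e-04    0.09532
  solve Keq expr → x = 0.01748; check Q = 957.1
Then change container volume by factor 0.8 (V_new/V_old).
Step 2:
                   X          M
  Initial   0.001189     0.1192
  Change  1.3692e-04 -2.0538e-04
  Equil     0.001326     0.1189
  solve Keq expr → x = -6.8461e-05; check Q = 957.1
Then remove 2.2040e-04 M of X.
Step 3:
                   X          M
  Initial   0.001106     0.1189
  Change  2.1501e-04 -3.2252e-04
  Equil     0.001321     0.1186
  solve Keq expr → x = -1.0751e-04; check Q = 957.1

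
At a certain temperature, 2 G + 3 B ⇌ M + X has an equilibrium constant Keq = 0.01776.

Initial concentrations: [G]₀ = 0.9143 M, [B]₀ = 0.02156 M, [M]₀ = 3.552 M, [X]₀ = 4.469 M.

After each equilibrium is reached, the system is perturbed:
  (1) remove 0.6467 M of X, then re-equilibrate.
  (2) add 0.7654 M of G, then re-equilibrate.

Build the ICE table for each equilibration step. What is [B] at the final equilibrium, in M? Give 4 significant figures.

[B]_eq = 3.073 M

Q₀ = 1.8948e+06 vs Keq = 0.01776 ⇒ Q>K, reverse
Step 1:
                   G          B          M          X
  init        0.9143    0.02156      3.552      4.469
  Δ            2.317      3.475     -1.158     -1.158
  eq           3.231      3.496      2.394      3.311
  solve Keq expr → x = -1.158; check Q = 0.01776
Then remove 0.6467 M of X.
Step 2:
                   G          B          M          X
  init         3.231      3.496      2.394      2.664
  Δ          -0.0931    -0.1396    0.04655    0.04655
  eq           3.138      3.357       2.44      2.711
  solve Keq expr → x = 0.04655; check Q = 0.01776
Then add 0.7654 M of G.
Step 3:
                   G          B          M          X
  init         3.903      3.357       2.44      2.711
  Δ          -0.1891    -0.2837    0.09457    0.09457
  eq           3.714      3.073      2.535      2.805
  solve Keq expr → x = 0.09457; check Q = 0.01776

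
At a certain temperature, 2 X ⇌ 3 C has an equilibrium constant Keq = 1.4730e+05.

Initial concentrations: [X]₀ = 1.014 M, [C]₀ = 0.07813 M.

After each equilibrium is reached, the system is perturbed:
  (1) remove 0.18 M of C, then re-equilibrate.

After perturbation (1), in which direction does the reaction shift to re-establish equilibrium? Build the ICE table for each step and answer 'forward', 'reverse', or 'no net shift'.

Q₀ = 4.6385e-04 vs Keq = 1.4730e+05 ⇒ Q<K, forward
Step 1:
                   X          C
  I            1.014    0.07813
  C           -1.009      1.513
  E          0.00523      1.591
  solve Keq expr → x = 0.5044; check Q = 1.4730e+05
Then remove 0.18 M of C.
Step 2:
                   X          C
  I          0.00523      1.411
  C       -8.5588e-04   0.001284
  E         0.004374      1.413
  solve Keq expr → x = 4.2794e-04; check Q = 1.4730e+05

Direction: forward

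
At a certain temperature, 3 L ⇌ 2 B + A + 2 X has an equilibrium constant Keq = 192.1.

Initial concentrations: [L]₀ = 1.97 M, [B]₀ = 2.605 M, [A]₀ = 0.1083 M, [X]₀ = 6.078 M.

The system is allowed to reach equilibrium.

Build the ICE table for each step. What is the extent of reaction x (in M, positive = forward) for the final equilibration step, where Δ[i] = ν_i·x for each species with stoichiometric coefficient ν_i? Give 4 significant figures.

Q₀ = 3.551 vs Keq = 192.1 ⇒ Q<K, forward
Step 1:
                   L          B          A          X
  init          1.97      2.605     0.1083      6.078
  Δ          -0.9536     0.6357     0.3179     0.6357
  eq           1.016      3.241     0.4262      6.714
  solve Keq expr → x = 0.3179; check Q = 192.1

x = 0.3179 M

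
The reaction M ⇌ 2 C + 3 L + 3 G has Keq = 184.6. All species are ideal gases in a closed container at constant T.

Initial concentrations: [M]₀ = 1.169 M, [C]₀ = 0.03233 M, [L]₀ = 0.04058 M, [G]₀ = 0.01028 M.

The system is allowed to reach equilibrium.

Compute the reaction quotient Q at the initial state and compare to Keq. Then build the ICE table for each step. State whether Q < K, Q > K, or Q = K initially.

Q₀ = 6.4910e-14; Q < K (proceeds forward)

Q₀ = 6.4910e-14 vs Keq = 184.6 ⇒ Q<K, forward
Step 1:
                    M           C           L           G
  I             1.169     0.03233     0.04058     0.01028
  C           -0.6432       1.286        1.93        1.93
  E            0.5258       1.319        1.97        1.94
  solve Keq expr → x = 0.6432; check Q = 184.6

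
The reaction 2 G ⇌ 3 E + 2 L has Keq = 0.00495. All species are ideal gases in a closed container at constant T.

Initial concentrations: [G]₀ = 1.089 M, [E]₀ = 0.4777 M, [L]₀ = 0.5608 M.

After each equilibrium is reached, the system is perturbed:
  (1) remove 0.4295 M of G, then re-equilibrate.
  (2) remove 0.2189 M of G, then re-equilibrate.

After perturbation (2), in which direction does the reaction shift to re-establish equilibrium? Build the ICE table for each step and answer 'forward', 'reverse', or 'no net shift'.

Direction: reverse

Q₀ = 0.02891 vs Keq = 0.00495 ⇒ Q>K, reverse
Step 1:
                    G           E           L
  init          1.089      0.4777      0.5608
  Δ            0.1033      -0.155     -0.1033
  eq            1.192      0.3227      0.4575
  solve Keq expr → x = -0.05165; check Q = 0.00495
Then remove 0.4295 M of G.
Step 2:
                    G           E           L
  init         0.7628      0.3227      0.4575
  Δ           0.03963    -0.05945    -0.03963
  eq           0.8024      0.2633      0.4179
  solve Keq expr → x = -0.01982; check Q = 0.00495
Then remove 0.2189 M of G.
Step 3:
                    G           E           L
  init         0.5835      0.2633      0.4179
  Δ            0.0239    -0.03585     -0.0239
  eq           0.6074      0.2275       0.394
  solve Keq expr → x = -0.01195; check Q = 0.00495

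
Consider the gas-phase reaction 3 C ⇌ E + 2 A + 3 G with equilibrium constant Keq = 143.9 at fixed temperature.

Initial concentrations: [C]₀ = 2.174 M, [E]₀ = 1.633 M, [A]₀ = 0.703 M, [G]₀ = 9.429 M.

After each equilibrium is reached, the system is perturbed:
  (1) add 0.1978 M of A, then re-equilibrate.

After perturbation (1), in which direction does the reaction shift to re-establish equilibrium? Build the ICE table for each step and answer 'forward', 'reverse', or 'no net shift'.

Q₀ = 65.84 vs Keq = 143.9 ⇒ Q<K, forward
Step 1:
                   C          E          A          G
  Initial      2.174      1.633      0.703      9.429
  Change     -0.2116    0.07053     0.1411     0.2116
  Equil        1.962      1.704     0.8441      9.641
  solve Keq expr → x = 0.07053; check Q = 143.9
Then add 0.1978 M of A.
Step 2:
                   C          E          A          G
  Initial      1.962      1.704      1.042      9.641
  Change      0.1265   -0.04218   -0.08437    -0.1265
  Equil        2.089      1.661     0.9575      9.514
  solve Keq expr → x = -0.04218; check Q = 143.9

Direction: reverse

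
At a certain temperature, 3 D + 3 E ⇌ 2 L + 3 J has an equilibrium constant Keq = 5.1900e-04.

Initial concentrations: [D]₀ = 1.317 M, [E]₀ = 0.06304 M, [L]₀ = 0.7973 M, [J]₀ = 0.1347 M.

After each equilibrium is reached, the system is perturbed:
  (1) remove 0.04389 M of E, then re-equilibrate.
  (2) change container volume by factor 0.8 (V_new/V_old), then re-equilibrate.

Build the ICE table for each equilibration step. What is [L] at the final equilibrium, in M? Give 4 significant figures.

Q₀ = 2.715 vs Keq = 5.1900e-04 ⇒ Q>K, reverse
Step 1:
                   D          E          L          J
  Initial      1.317    0.06304     0.7973     0.1347
  Change      0.1101     0.1101   -0.07338    -0.1101
  Equil        1.427     0.1731     0.7239    0.02463
  solve Keq expr → x = -0.03669; check Q = 5.1900e-04
Then remove 0.04389 M of E.
Step 2:
                   D          E          L          J
  Initial      1.427     0.1292     0.7239    0.02463
  Change    0.005347   0.005347  -0.003565  -0.005347
  Equil        1.432     0.1346     0.7204    0.01928
  solve Keq expr → x = -0.001782; check Q = 5.1900e-04
Then change container volume by factor 0.8 (V_new/V_old).
Step 3:
                   D          E          L          J
  Initial      1.791     0.1682     0.9004     0.0241
  Change   -0.001575  -0.001575    0.00105   0.001575
  Equil        1.789     0.1666     0.9015    0.02567
  solve Keq expr → x = 5.2503e-04; check Q = 5.1900e-04

[L]_eq = 0.9015 M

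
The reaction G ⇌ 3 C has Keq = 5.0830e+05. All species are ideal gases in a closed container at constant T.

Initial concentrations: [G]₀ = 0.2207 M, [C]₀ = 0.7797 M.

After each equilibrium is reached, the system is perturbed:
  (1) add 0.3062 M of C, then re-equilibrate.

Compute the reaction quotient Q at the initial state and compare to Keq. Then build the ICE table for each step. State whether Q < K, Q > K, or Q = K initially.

Q₀ = 2.148; Q < K (proceeds forward)

Q₀ = 2.148 vs Keq = 5.0830e+05 ⇒ Q<K, forward
Step 1:
                   G          C
  init        0.2207     0.7797
  Δ          -0.2207     0.6621
  eq      5.8963e-06      1.442
  solve Keq expr → x = 0.2207; check Q = 5.0830e+05
Then add 0.3062 M of C.
Step 2:
                   G          C
  init    5.8963e-06      1.748
  Δ       4.6108e-06 -1.3832e-05
  eq      1.0507e-05      1.748
  solve Keq expr → x = -4.6108e-06; check Q = 5.0830e+05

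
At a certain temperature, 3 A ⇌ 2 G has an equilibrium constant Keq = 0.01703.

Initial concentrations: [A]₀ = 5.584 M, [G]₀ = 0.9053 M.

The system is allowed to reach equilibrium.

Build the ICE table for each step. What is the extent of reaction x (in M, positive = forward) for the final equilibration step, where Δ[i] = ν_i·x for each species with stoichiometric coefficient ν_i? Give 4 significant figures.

x = 0.2444 M

Q₀ = 0.004707 vs Keq = 0.01703 ⇒ Q<K, forward
Step 1:
                   A          G
  I            5.584     0.9053
  C          -0.7333     0.4889
  E            4.851      1.394
  solve Keq expr → x = 0.2444; check Q = 0.01703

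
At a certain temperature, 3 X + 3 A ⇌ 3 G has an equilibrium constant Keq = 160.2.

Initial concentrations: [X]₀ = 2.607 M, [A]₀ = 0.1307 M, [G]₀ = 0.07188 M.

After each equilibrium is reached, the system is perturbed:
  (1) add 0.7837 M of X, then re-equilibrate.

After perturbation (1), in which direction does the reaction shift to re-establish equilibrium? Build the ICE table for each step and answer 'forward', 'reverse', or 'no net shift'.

Direction: forward

Q₀ = 0.009388 vs Keq = 160.2 ⇒ Q<K, forward
Step 1:
                   X          A          G
  init         2.607     0.1307    0.07188
  Δ          -0.1168    -0.1168     0.1168
  eq            2.49    0.01395     0.1886
  solve Keq expr → x = 0.03892; check Q = 160.2
Then add 0.7837 M of X.
Step 2:
                   X          A          G
  init         3.274    0.01395     0.1886
  Δ        -0.003151  -0.003151   0.003151
  eq           3.271     0.0108     0.1918
  solve Keq expr → x = 0.00105; check Q = 160.2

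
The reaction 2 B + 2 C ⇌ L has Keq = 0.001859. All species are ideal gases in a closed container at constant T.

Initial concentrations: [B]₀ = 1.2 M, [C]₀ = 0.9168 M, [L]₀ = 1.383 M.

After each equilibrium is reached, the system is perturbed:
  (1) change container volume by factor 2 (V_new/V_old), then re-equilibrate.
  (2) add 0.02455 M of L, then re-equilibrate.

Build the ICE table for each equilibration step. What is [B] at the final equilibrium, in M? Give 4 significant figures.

[B]_eq = 1.983 M

Q₀ = 1.143 vs Keq = 0.001859 ⇒ Q>K, reverse
Step 1:
                  B         C         L
  init          1.2    0.9168     1.383
  Δ           2.297     2.297    -1.148
  eq          3.497     3.213    0.2347
  solve Keq expr → x = -1.148; check Q = 0.001859
Then change container volume by factor 2 (V_new/V_old).
Step 2:
                  B         C         L
  init        1.748     1.607    0.1173
  Δ          0.1896    0.1896  -0.09482
  eq          1.938     1.796   0.02253
  solve Keq expr → x = -0.09482; check Q = 0.001859
Then add 0.02455 M of L.
Step 3:
                  B         C         L
  init        1.938     1.796   0.04708
  Δ         0.04463   0.04463  -0.02231
  eq          1.983     1.841   0.02476
  solve Keq expr → x = -0.02231; check Q = 0.001859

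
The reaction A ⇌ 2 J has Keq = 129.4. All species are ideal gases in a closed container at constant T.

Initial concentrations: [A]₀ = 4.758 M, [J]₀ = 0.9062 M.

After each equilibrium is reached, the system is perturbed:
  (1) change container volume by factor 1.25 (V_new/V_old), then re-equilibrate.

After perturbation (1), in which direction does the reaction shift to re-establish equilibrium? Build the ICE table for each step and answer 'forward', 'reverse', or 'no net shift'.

Direction: forward

Q₀ = 0.1726 vs Keq = 129.4 ⇒ Q<K, forward
Step 1:
                   A          J
  I            4.758     0.9062
  C           -4.113      8.227
  E           0.6446      9.133
  solve Keq expr → x = 4.113; check Q = 129.4
Then change container volume by factor 1.25 (V_new/V_old).
Step 2:
                   A          J
  I           0.5157      7.306
  C         -0.08396     0.1679
  E           0.4317      7.474
  solve Keq expr → x = 0.08396; check Q = 129.4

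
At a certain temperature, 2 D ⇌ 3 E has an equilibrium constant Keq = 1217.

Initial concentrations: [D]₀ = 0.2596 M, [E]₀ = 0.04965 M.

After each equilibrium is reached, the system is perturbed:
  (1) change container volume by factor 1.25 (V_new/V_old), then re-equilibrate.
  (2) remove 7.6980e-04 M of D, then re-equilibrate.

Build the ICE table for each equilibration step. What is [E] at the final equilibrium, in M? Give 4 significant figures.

[E]_eq = 0.3415 M

Q₀ = 0.001816 vs Keq = 1217 ⇒ Q<K, forward
Step 1:
                   D          E
  I           0.2596    0.04965
  C          -0.2516     0.3774
  E            0.008     0.4271
  solve Keq expr → x = 0.1258; check Q = 1217
Then change container volume by factor 1.25 (V_new/V_old).
Step 2:
                   D          E
  I           0.0064     0.3416
  C       -6.5108e-04 9.7662e-04
  E         0.005749     0.3426
  solve Keq expr → x = 3.2554e-04; check Q = 1217
Then remove 7.6980e-04 M of D.
Step 3:
                   D          E
  I         0.004979     0.3426
  C       7.4182e-04  -0.001113
  E         0.005721     0.3415
  solve Keq expr → x = -3.7091e-04; check Q = 1217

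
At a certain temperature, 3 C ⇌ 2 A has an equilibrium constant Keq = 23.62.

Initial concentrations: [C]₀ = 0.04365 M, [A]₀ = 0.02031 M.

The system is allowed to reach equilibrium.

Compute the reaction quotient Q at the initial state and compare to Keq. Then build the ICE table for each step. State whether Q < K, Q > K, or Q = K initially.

Q₀ = 4.96 vs Keq = 23.62 ⇒ Q<K, forward
Step 1:
                  C         A
  I         0.04365   0.02031
  C        -0.01152   0.00768
  E         0.03213   0.02799
  solve Keq expr → x = 0.00384; check Q = 23.62

Q₀ = 4.96; Q < K (proceeds forward)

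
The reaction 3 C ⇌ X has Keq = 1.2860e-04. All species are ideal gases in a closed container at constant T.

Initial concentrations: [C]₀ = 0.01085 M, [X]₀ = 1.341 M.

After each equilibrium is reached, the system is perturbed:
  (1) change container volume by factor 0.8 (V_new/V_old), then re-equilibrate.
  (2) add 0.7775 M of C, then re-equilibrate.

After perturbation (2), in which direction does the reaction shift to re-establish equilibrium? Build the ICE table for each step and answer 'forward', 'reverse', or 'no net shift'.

Direction: forward

Q₀ = 1.0499e+06 vs Keq = 1.2860e-04 ⇒ Q>K, reverse
Step 1:
                  C         X
  init      0.01085     1.341
  Δ           3.998    -1.333
  eq          4.009  0.008286
  solve Keq expr → x = -1.333; check Q = 1.2860e-04
Then change container volume by factor 0.8 (V_new/V_old).
Step 2:
                  C         X
  init        5.011   0.01036
  Δ        -0.01699  0.005662
  eq          4.994   0.01602
  solve Keq expr → x = 0.005662; check Q = 1.2860e-04
Then add 0.7775 M of C.
Step 3:
                  C         X
  init        5.772   0.01602
  Δ        -0.02516  0.008385
  eq          5.747    0.0244
  solve Keq expr → x = 0.008385; check Q = 1.2860e-04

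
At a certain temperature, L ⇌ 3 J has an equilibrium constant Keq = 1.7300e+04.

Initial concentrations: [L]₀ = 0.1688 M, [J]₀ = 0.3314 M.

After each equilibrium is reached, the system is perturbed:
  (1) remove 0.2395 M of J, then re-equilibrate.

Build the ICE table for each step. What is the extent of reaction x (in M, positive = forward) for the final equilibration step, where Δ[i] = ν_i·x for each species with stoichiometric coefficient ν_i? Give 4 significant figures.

Q₀ = 0.2156 vs Keq = 1.7300e+04 ⇒ Q<K, forward
Step 1:
                  L         J
  Initial    0.1688    0.3314
  Change    -0.1688    0.5063
  Equil   3.3979e-05    0.8377
  solve Keq expr → x = 0.1688; check Q = 1.7300e+04
Then remove 0.2395 M of J.
Step 2:
                  L         J
  Initial 3.3979e-05    0.5982
  Change  -2.1602e-05 6.4806e-05
  Equil   1.2377e-05    0.5983
  solve Keq expr → x = 2.1602e-05; check Q = 1.7300e+04

x = 2.1602e-05 M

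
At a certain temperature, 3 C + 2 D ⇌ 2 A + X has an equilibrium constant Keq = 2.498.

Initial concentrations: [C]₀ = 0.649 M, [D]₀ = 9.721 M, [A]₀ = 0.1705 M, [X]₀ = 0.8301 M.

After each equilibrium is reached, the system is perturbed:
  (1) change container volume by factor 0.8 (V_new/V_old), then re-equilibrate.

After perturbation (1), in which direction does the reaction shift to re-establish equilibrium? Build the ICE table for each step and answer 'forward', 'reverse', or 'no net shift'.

Q₀ = 9.3416e-04 vs Keq = 2.498 ⇒ Q<K, forward
Step 1:
                    C           D           A           X
  Initial       0.649       9.721      0.1705      0.8301
  Change      -0.5399     -0.3599      0.3599        0.18
  Equil        0.1091       9.361      0.5304        1.01
  solve Keq expr → x = 0.18; check Q = 2.498
Then change container volume by factor 0.8 (V_new/V_old).
Step 2:
                    C           D           A           X
  Initial      0.1364        11.7       0.663       1.263
  Change     -0.01724    -0.01149     0.01149    0.005746
  Equil        0.1191       11.69      0.6745       1.268
  solve Keq expr → x = 0.005746; check Q = 2.498

Direction: forward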